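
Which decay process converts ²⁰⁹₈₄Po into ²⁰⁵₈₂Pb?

alpha decay

ΔA = 205 − 209 = -4; ΔZ = 82 − 84 = -2.
A drops by 4 and Z drops by 2 — the signature of alpha emission.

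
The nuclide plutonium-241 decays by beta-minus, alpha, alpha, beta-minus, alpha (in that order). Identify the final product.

Start: (A, Z) = (241, 94).
After β⁻: (241, 95).
After α: (237, 93).
After α: (233, 91).
After β⁻: (233, 92).
After α: (229, 90).
Z = 90 is thorium.

Th-229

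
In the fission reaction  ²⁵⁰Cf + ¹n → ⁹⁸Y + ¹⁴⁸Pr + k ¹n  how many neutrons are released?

5

Conserve mass number: 251 = 98 + 148 + k, so k = 251 − 246 = 5.
Check atomic number: 98 = 39 + 59 + 0 = 98. ✓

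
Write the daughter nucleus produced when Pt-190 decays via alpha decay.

Os-186

Alpha decay: mass number changes by -4, atomic number by -2.
A: 190 − 4 = 186; Z: 78 − 2 = 76.
Z = 76 is osmium, so the daughter is Os-186.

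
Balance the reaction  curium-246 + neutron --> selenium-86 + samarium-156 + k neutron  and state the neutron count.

Conserve mass number: 247 = 86 + 156 + k, so k = 247 − 242 = 5.
Check atomic number: 96 = 34 + 62 + 0 = 96. ✓

5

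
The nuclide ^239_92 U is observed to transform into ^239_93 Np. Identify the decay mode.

ΔA = 239 − 239 = 0; ΔZ = 93 − 92 = +1.
A is unchanged and Z rises by 1 — a neutron has become a proton (β⁻ decay).

beta-minus decay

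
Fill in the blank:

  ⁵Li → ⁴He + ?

proton

Conserve mass number: 5 = 4 + A, so A = 1.
Conserve atomic number: 3 = 2 + Z, so Z = 1.
A = 1 and Z = 1 is ¹H — a proton.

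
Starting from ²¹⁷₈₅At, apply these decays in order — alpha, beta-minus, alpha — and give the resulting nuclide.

Pb-209

Start: (A, Z) = (217, 85).
After α: (213, 83).
After β⁻: (213, 84).
After α: (209, 82).
Z = 82 is lead.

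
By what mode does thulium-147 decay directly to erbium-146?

ΔA = 146 − 147 = -1; ΔZ = 68 − 69 = -1.
A drops by 1 and Z drops by 1 — a proton was emitted.

proton emission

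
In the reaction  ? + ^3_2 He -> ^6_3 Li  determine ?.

triton

Conserve mass number: A + 3 = 6, so A = 3.
Conserve atomic number: Z + 2 = 3, so Z = 1.
A = 3 and Z = 1 is ^3_1 H — a triton.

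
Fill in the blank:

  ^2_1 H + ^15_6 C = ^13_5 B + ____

Conserve mass number: 2 + 15 = 13 + A, so A = 4.
Conserve atomic number: 1 + 6 = 5 + Z, so Z = 2.
A = 4 and Z = 2 is ^4_2 He — an alpha particle.

alpha particle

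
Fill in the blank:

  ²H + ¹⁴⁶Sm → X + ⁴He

Conserve mass number: 2 + 146 = A + 4, so A = 144.
Conserve atomic number: 1 + 62 = Z + 2, so Z = 61.
Z = 61 is promethium, so the species is ¹⁴⁴Pm.

Pm-144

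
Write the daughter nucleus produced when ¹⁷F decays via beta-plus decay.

Beta-plus decay: mass number changes by +0, atomic number by -1.
A: 17 = 17; Z: 9 − 1 = 8.
Z = 8 is oxygen, so the daughter is ¹⁷O.

O-17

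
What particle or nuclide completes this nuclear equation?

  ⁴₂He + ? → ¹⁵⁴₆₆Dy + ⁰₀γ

Conserve mass number: 4 + A = 154 + 0, so A = 150.
Conserve atomic number: 2 + Z = 66 + 0, so Z = 64.
Z = 64 is gadolinium, so the species is ¹⁵⁰₆₄Gd.

Gd-150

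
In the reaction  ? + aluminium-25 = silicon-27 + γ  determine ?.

Conserve mass number: A + 25 = 27 + 0, so A = 2.
Conserve atomic number: Z + 13 = 14 + 0, so Z = 1.
A = 2 and Z = 1 is hydrogen-2 — a deuteron.

deuteron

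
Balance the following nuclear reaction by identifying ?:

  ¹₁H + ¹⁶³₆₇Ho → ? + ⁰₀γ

Conserve mass number: 1 + 163 = A + 0, so A = 164.
Conserve atomic number: 1 + 67 = Z + 0, so Z = 68.
Z = 68 is erbium, so the species is ¹⁶⁴₆₈Er.

Er-164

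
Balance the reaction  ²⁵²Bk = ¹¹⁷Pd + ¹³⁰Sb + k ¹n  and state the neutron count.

5

Conserve mass number: 252 = 117 + 130 + k, so k = 252 − 247 = 5.
Check atomic number: 97 = 46 + 51 + 0 = 97. ✓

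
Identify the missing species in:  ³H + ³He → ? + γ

Conserve mass number: 3 + 3 = A + 0, so A = 6.
Conserve atomic number: 1 + 2 = Z + 0, so Z = 3.
Z = 3 is lithium, so the species is ⁶Li.

Li-6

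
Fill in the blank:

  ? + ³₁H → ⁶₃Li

Conserve mass number: A + 3 = 6, so A = 3.
Conserve atomic number: Z + 1 = 3, so Z = 2.
Z = 2 is helium, so the species is ³₂He.

He-3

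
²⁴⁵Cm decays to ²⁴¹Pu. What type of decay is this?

alpha decay

ΔA = 241 − 245 = -4; ΔZ = 94 − 96 = -2.
A drops by 4 and Z drops by 2 — the signature of alpha emission.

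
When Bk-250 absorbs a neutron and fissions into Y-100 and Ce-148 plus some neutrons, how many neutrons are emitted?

Conserve mass number: 251 = 100 + 148 + k, so k = 251 − 248 = 3.
Check atomic number: 97 = 39 + 58 + 0 = 97. ✓

3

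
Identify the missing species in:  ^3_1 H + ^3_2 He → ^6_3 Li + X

Conserve mass number: 3 + 3 = 6 + A, so A = 0.
Conserve atomic number: 1 + 2 = 3 + Z, so Z = 0.
A = 0 and Z = 0 is ^0_0 γ — a gamma ray.

gamma ray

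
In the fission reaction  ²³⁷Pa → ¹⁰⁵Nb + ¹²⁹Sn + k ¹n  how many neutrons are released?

Conserve mass number: 237 = 105 + 129 + k, so k = 237 − 234 = 3.
Check atomic number: 91 = 41 + 50 + 0 = 91. ✓

3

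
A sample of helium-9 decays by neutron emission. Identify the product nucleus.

Neutron emission: mass number changes by -1, atomic number by +0.
A: 9 − 1 = 8; Z: 2 = 2.
Z = 2 is helium, so the daughter is helium-8.

He-8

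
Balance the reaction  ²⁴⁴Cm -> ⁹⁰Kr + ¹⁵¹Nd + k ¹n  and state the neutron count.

3

Conserve mass number: 244 = 90 + 151 + k, so k = 244 − 241 = 3.
Check atomic number: 96 = 36 + 60 + 0 = 96. ✓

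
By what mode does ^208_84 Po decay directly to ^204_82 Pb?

ΔA = 204 − 208 = -4; ΔZ = 82 − 84 = -2.
A drops by 4 and Z drops by 2 — the signature of alpha emission.

alpha decay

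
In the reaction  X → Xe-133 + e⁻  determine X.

Conserve mass number: A = 133 + 0, so A = 133.
Conserve atomic number: Z = 54 − 1, so Z = 53.
Z = 53 is iodine, so the species is I-133.

I-133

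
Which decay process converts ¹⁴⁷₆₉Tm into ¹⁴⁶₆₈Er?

ΔA = 146 − 147 = -1; ΔZ = 68 − 69 = -1.
A drops by 1 and Z drops by 1 — a proton was emitted.

proton emission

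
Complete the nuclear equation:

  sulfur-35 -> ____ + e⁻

Conserve mass number: 35 = A + 0, so A = 35.
Conserve atomic number: 16 = Z − 1, so Z = 17.
Z = 17 is chlorine, so the species is chlorine-35.

Cl-35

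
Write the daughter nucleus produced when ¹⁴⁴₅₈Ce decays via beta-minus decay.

Beta-minus decay: mass number changes by +0, atomic number by +1.
A: 144 = 144; Z: 58 + 1 = 59.
Z = 59 is praseodymium, so the daughter is ¹⁴⁴₅₉Pr.

Pr-144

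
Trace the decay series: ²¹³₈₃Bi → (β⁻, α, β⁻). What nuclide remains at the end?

Start: (A, Z) = (213, 83).
After β⁻: (213, 84).
After α: (209, 82).
After β⁻: (209, 83).
Z = 83 is bismuth.

Bi-209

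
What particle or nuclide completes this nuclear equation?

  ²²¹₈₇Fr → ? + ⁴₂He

At-217

Conserve mass number: 221 = A + 4, so A = 217.
Conserve atomic number: 87 = Z + 2, so Z = 85.
Z = 85 is astatine, so the species is ²¹⁷₈₅At.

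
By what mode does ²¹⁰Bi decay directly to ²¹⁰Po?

beta-minus decay

ΔA = 210 − 210 = 0; ΔZ = 84 − 83 = +1.
A is unchanged and Z rises by 1 — a neutron has become a proton (β⁻ decay).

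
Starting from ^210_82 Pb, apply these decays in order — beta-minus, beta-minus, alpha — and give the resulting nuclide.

Start: (A, Z) = (210, 82).
After β⁻: (210, 83).
After β⁻: (210, 84).
After α: (206, 82).
Z = 82 is lead.

Pb-206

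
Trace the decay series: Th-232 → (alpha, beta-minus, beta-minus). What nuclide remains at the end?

Start: (A, Z) = (232, 90).
After α: (228, 88).
After β⁻: (228, 89).
After β⁻: (228, 90).
Z = 90 is thorium.

Th-228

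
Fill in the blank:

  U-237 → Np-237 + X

Conserve mass number: 237 = 237 + A, so A = 0.
Conserve atomic number: 92 = 93 + Z, so Z = -1.
A = 0 and Z = -1 is e⁻ — a beta-minus particle.

beta-minus particle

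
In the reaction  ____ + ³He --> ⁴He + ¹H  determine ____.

Conserve mass number: A + 3 = 4 + 1, so A = 2.
Conserve atomic number: Z + 2 = 2 + 1, so Z = 1.
A = 2 and Z = 1 is ²H — a deuteron.

deuteron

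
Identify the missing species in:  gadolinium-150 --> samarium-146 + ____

alpha particle

Conserve mass number: 150 = 146 + A, so A = 4.
Conserve atomic number: 64 = 62 + Z, so Z = 2.
A = 4 and Z = 2 is helium-4 — an alpha particle.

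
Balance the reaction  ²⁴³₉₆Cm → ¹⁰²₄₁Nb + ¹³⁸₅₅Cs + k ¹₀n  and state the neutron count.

Conserve mass number: 243 = 102 + 138 + k, so k = 243 − 240 = 3.
Check atomic number: 96 = 41 + 55 + 0 = 96. ✓

3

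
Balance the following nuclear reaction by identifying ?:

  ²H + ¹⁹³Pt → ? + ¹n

Au-194

Conserve mass number: 2 + 193 = A + 1, so A = 194.
Conserve atomic number: 1 + 78 = Z + 0, so Z = 79.
Z = 79 is gold, so the species is ¹⁹⁴Au.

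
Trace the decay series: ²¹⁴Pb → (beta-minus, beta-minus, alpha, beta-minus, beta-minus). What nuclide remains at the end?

Start: (A, Z) = (214, 82).
After β⁻: (214, 83).
After β⁻: (214, 84).
After α: (210, 82).
After β⁻: (210, 83).
After β⁻: (210, 84).
Z = 84 is polonium.

Po-210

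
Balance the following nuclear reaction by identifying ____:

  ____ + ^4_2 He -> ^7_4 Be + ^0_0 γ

Conserve mass number: A + 4 = 7 + 0, so A = 3.
Conserve atomic number: Z + 2 = 4 + 0, so Z = 2.
Z = 2 is helium, so the species is ^3_2 He.

He-3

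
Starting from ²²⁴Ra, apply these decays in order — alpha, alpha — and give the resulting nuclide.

Po-216

Start: (A, Z) = (224, 88).
After α: (220, 86).
After α: (216, 84).
Z = 84 is polonium.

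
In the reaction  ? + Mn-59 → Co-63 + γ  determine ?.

Conserve mass number: A + 59 = 63 + 0, so A = 4.
Conserve atomic number: Z + 25 = 27 + 0, so Z = 2.
A = 4 and Z = 2 is He-4 — an alpha particle.

alpha particle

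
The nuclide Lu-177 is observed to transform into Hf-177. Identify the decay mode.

ΔA = 177 − 177 = 0; ΔZ = 72 − 71 = +1.
A is unchanged and Z rises by 1 — a neutron has become a proton (β⁻ decay).

beta-minus decay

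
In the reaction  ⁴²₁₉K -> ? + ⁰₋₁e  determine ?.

Ca-42

Conserve mass number: 42 = A + 0, so A = 42.
Conserve atomic number: 19 = Z − 1, so Z = 20.
Z = 20 is calcium, so the species is ⁴²₂₀Ca.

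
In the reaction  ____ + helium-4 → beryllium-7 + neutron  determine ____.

Conserve mass number: A + 4 = 7 + 1, so A = 4.
Conserve atomic number: Z + 2 = 4 + 0, so Z = 2.
A = 4 and Z = 2 is helium-4 — an alpha particle.

alpha particle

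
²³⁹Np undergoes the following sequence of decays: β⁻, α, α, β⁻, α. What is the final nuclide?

Start: (A, Z) = (239, 93).
After β⁻: (239, 94).
After α: (235, 92).
After α: (231, 90).
After β⁻: (231, 91).
After α: (227, 89).
Z = 89 is actinium.

Ac-227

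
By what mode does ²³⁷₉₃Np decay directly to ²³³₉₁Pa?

ΔA = 233 − 237 = -4; ΔZ = 91 − 93 = -2.
A drops by 4 and Z drops by 2 — the signature of alpha emission.

alpha decay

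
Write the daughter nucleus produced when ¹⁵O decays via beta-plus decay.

Beta-plus decay: mass number changes by +0, atomic number by -1.
A: 15 = 15; Z: 8 − 1 = 7.
Z = 7 is nitrogen, so the daughter is ¹⁵N.

N-15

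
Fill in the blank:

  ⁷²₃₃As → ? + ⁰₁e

Ge-72

Conserve mass number: 72 = A + 0, so A = 72.
Conserve atomic number: 33 = Z + 1, so Z = 32.
Z = 32 is germanium, so the species is ⁷²₃₂Ge.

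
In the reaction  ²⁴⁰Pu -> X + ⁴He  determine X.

U-236

Conserve mass number: 240 = A + 4, so A = 236.
Conserve atomic number: 94 = Z + 2, so Z = 92.
Z = 92 is uranium, so the species is ²³⁶U.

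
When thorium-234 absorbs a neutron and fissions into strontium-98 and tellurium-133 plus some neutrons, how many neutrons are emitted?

Conserve mass number: 235 = 98 + 133 + k, so k = 235 − 231 = 4.
Check atomic number: 90 = 38 + 52 + 0 = 90. ✓

4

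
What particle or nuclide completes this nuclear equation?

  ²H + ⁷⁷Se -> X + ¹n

Conserve mass number: 2 + 77 = A + 1, so A = 78.
Conserve atomic number: 1 + 34 = Z + 0, so Z = 35.
Z = 35 is bromine, so the species is ⁷⁸Br.

Br-78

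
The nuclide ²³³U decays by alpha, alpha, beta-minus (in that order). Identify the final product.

Ac-225

Start: (A, Z) = (233, 92).
After α: (229, 90).
After α: (225, 88).
After β⁻: (225, 89).
Z = 89 is actinium.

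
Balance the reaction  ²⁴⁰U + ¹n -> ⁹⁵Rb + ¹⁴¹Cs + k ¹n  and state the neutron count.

Conserve mass number: 241 = 95 + 141 + k, so k = 241 − 236 = 5.
Check atomic number: 92 = 37 + 55 + 0 = 92. ✓

5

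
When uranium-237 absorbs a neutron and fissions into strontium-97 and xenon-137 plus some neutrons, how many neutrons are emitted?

Conserve mass number: 238 = 97 + 137 + k, so k = 238 − 234 = 4.
Check atomic number: 92 = 38 + 54 + 0 = 92. ✓

4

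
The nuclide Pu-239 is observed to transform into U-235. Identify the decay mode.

alpha decay

ΔA = 235 − 239 = -4; ΔZ = 92 − 94 = -2.
A drops by 4 and Z drops by 2 — the signature of alpha emission.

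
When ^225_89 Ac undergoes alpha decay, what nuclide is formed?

Fr-221

Alpha decay: mass number changes by -4, atomic number by -2.
A: 225 − 4 = 221; Z: 89 − 2 = 87.
Z = 87 is francium, so the daughter is ^221_87 Fr.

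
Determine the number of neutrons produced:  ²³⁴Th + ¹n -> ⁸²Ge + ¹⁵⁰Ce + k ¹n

Conserve mass number: 235 = 82 + 150 + k, so k = 235 − 232 = 3.
Check atomic number: 90 = 32 + 58 + 0 = 90. ✓

3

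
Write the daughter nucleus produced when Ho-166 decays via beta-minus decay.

Beta-minus decay: mass number changes by +0, atomic number by +1.
A: 166 = 166; Z: 67 + 1 = 68.
Z = 68 is erbium, so the daughter is Er-166.

Er-166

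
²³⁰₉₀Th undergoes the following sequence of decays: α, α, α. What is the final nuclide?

Start: (A, Z) = (230, 90).
After α: (226, 88).
After α: (222, 86).
After α: (218, 84).
Z = 84 is polonium.

Po-218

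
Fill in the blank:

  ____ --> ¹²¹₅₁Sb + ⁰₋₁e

Sn-121

Conserve mass number: A = 121 + 0, so A = 121.
Conserve atomic number: Z = 51 − 1, so Z = 50.
Z = 50 is tin, so the species is ¹²¹₅₀Sn.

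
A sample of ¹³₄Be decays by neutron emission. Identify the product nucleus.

Neutron emission: mass number changes by -1, atomic number by +0.
A: 13 − 1 = 12; Z: 4 = 4.
Z = 4 is beryllium, so the daughter is ¹²₄Be.

Be-12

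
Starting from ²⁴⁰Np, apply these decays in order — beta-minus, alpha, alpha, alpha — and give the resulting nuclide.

Ra-228

Start: (A, Z) = (240, 93).
After β⁻: (240, 94).
After α: (236, 92).
After α: (232, 90).
After α: (228, 88).
Z = 88 is radium.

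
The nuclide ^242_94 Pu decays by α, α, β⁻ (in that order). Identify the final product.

Pa-234

Start: (A, Z) = (242, 94).
After α: (238, 92).
After α: (234, 90).
After β⁻: (234, 91).
Z = 91 is protactinium.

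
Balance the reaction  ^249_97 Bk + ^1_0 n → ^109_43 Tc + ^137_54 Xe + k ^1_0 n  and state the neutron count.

4

Conserve mass number: 250 = 109 + 137 + k, so k = 250 − 246 = 4.
Check atomic number: 97 = 43 + 54 + 0 = 97. ✓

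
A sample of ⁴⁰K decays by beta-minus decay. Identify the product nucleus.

Ca-40

Beta-minus decay: mass number changes by +0, atomic number by +1.
A: 40 = 40; Z: 19 + 1 = 20.
Z = 20 is calcium, so the daughter is ⁴⁰Ca.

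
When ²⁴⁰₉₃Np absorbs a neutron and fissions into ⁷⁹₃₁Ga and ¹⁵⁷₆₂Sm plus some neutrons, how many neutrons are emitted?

5

Conserve mass number: 241 = 79 + 157 + k, so k = 241 − 236 = 5.
Check atomic number: 93 = 31 + 62 + 0 = 93. ✓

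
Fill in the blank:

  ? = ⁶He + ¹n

He-7

Conserve mass number: A = 6 + 1, so A = 7.
Conserve atomic number: Z = 2 + 0, so Z = 2.
Z = 2 is helium, so the species is ⁷He.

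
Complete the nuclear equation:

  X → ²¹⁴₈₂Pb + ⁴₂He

Po-218

Conserve mass number: A = 214 + 4, so A = 218.
Conserve atomic number: Z = 82 + 2, so Z = 84.
Z = 84 is polonium, so the species is ²¹⁸₈₄Po.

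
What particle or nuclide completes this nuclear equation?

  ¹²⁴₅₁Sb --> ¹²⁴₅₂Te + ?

beta-minus particle

Conserve mass number: 124 = 124 + A, so A = 0.
Conserve atomic number: 51 = 52 + Z, so Z = -1.
A = 0 and Z = -1 is ⁰₋₁e — a beta-minus particle.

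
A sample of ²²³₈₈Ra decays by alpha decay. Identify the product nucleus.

Rn-219

Alpha decay: mass number changes by -4, atomic number by -2.
A: 223 − 4 = 219; Z: 88 − 2 = 86.
Z = 86 is radon, so the daughter is ²¹⁹₈₆Rn.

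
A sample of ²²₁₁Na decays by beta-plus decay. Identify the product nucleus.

Beta-plus decay: mass number changes by +0, atomic number by -1.
A: 22 = 22; Z: 11 − 1 = 10.
Z = 10 is neon, so the daughter is ²²₁₀Ne.

Ne-22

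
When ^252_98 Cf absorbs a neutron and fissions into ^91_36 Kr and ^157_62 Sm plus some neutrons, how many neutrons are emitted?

Conserve mass number: 253 = 91 + 157 + k, so k = 253 − 248 = 5.
Check atomic number: 98 = 36 + 62 + 0 = 98. ✓

5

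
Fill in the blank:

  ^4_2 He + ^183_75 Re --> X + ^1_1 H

Os-186

Conserve mass number: 4 + 183 = A + 1, so A = 186.
Conserve atomic number: 2 + 75 = Z + 1, so Z = 76.
Z = 76 is osmium, so the species is ^186_76 Os.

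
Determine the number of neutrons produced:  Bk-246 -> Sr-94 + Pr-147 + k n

Conserve mass number: 246 = 94 + 147 + k, so k = 246 − 241 = 5.
Check atomic number: 97 = 38 + 59 + 0 = 97. ✓

5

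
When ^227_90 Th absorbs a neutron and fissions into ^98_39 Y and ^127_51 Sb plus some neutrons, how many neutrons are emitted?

3

Conserve mass number: 228 = 98 + 127 + k, so k = 228 − 225 = 3.
Check atomic number: 90 = 39 + 51 + 0 = 90. ✓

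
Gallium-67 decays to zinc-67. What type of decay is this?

ΔA = 67 − 67 = 0; ΔZ = 30 − 31 = -1.
A is unchanged and Z drops by 1 — a proton has become a neutron (β⁺ emission or electron capture).

beta-plus decay or electron capture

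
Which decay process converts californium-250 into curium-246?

ΔA = 246 − 250 = -4; ΔZ = 96 − 98 = -2.
A drops by 4 and Z drops by 2 — the signature of alpha emission.

alpha decay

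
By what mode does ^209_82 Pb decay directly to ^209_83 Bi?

beta-minus decay

ΔA = 209 − 209 = 0; ΔZ = 83 − 82 = +1.
A is unchanged and Z rises by 1 — a neutron has become a proton (β⁻ decay).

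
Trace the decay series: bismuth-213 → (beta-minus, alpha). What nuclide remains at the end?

Start: (A, Z) = (213, 83).
After β⁻: (213, 84).
After α: (209, 82).
Z = 82 is lead.

Pb-209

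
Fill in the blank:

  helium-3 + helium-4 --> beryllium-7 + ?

gamma ray

Conserve mass number: 3 + 4 = 7 + A, so A = 0.
Conserve atomic number: 2 + 2 = 4 + Z, so Z = 0.
A = 0 and Z = 0 is γ — a gamma ray.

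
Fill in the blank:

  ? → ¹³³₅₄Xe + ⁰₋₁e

Conserve mass number: A = 133 + 0, so A = 133.
Conserve atomic number: Z = 54 − 1, so Z = 53.
Z = 53 is iodine, so the species is ¹³³₅₃I.

I-133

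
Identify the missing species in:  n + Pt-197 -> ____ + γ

Conserve mass number: 1 + 197 = A + 0, so A = 198.
Conserve atomic number: 0 + 78 = Z + 0, so Z = 78.
Z = 78 is platinum, so the species is Pt-198.

Pt-198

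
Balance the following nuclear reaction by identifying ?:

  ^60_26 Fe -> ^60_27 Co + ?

Conserve mass number: 60 = 60 + A, so A = 0.
Conserve atomic number: 26 = 27 + Z, so Z = -1.
A = 0 and Z = -1 is ^0_-1 e — a beta-minus particle.

beta-minus particle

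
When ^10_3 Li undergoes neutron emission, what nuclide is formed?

Li-9

Neutron emission: mass number changes by -1, atomic number by +0.
A: 10 − 1 = 9; Z: 3 = 3.
Z = 3 is lithium, so the daughter is ^9_3 Li.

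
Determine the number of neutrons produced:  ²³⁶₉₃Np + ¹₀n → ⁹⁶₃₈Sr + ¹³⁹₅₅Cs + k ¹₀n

2

Conserve mass number: 237 = 96 + 139 + k, so k = 237 − 235 = 2.
Check atomic number: 93 = 38 + 55 + 0 = 93. ✓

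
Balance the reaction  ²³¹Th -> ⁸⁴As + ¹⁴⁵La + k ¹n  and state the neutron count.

2

Conserve mass number: 231 = 84 + 145 + k, so k = 231 − 229 = 2.
Check atomic number: 90 = 33 + 57 + 0 = 90. ✓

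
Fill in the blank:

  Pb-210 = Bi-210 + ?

beta-minus particle

Conserve mass number: 210 = 210 + A, so A = 0.
Conserve atomic number: 82 = 83 + Z, so Z = -1.
A = 0 and Z = -1 is e⁻ — a beta-minus particle.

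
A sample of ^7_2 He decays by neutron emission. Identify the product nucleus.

He-6

Neutron emission: mass number changes by -1, atomic number by +0.
A: 7 − 1 = 6; Z: 2 = 2.
Z = 2 is helium, so the daughter is ^6_2 He.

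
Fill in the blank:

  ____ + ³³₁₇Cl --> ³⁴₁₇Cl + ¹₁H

deuteron

Conserve mass number: A + 33 = 34 + 1, so A = 2.
Conserve atomic number: Z + 17 = 17 + 1, so Z = 1.
A = 2 and Z = 1 is ²₁H — a deuteron.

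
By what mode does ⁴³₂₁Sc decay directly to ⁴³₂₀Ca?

beta-plus decay or electron capture

ΔA = 43 − 43 = 0; ΔZ = 20 − 21 = -1.
A is unchanged and Z drops by 1 — a proton has become a neutron (β⁺ emission or electron capture).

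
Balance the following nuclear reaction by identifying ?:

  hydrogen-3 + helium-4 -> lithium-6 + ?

Conserve mass number: 3 + 4 = 6 + A, so A = 1.
Conserve atomic number: 1 + 2 = 3 + Z, so Z = 0.
A = 1 and Z = 0 is neutron — a neutron.

neutron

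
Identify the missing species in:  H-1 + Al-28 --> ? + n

Conserve mass number: 1 + 28 = A + 1, so A = 28.
Conserve atomic number: 1 + 13 = Z + 0, so Z = 14.
Z = 14 is silicon, so the species is Si-28.

Si-28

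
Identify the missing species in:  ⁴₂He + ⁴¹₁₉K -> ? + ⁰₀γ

Sc-45

Conserve mass number: 4 + 41 = A + 0, so A = 45.
Conserve atomic number: 2 + 19 = Z + 0, so Z = 21.
Z = 21 is scandium, so the species is ⁴⁵₂₁Sc.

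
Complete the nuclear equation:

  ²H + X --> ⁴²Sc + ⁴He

Conserve mass number: 2 + A = 42 + 4, so A = 44.
Conserve atomic number: 1 + Z = 21 + 2, so Z = 22.
Z = 22 is titanium, so the species is ⁴⁴Ti.

Ti-44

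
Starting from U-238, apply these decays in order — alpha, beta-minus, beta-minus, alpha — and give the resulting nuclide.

Th-230

Start: (A, Z) = (238, 92).
After α: (234, 90).
After β⁻: (234, 91).
After β⁻: (234, 92).
After α: (230, 90).
Z = 90 is thorium.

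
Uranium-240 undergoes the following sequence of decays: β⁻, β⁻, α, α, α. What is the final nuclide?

Ra-228

Start: (A, Z) = (240, 92).
After β⁻: (240, 93).
After β⁻: (240, 94).
After α: (236, 92).
After α: (232, 90).
After α: (228, 88).
Z = 88 is radium.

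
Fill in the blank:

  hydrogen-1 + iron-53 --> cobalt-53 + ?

neutron

Conserve mass number: 1 + 53 = 53 + A, so A = 1.
Conserve atomic number: 1 + 26 = 27 + Z, so Z = 0.
A = 1 and Z = 0 is neutron — a neutron.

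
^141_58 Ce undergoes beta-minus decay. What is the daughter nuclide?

Beta-minus decay: mass number changes by +0, atomic number by +1.
A: 141 = 141; Z: 58 + 1 = 59.
Z = 59 is praseodymium, so the daughter is ^141_59 Pr.

Pr-141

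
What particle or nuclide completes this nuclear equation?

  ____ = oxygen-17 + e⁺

Conserve mass number: A = 17 + 0, so A = 17.
Conserve atomic number: Z = 8 + 1, so Z = 9.
Z = 9 is fluorine, so the species is fluorine-17.

F-17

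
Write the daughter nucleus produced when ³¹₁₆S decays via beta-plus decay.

Beta-plus decay: mass number changes by +0, atomic number by -1.
A: 31 = 31; Z: 16 − 1 = 15.
Z = 15 is phosphorus, so the daughter is ³¹₁₅P.

P-31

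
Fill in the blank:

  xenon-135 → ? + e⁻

Conserve mass number: 135 = A + 0, so A = 135.
Conserve atomic number: 54 = Z − 1, so Z = 55.
Z = 55 is caesium, so the species is caesium-135.

Cs-135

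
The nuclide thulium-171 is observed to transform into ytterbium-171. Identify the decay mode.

beta-minus decay

ΔA = 171 − 171 = 0; ΔZ = 70 − 69 = +1.
A is unchanged and Z rises by 1 — a neutron has become a proton (β⁻ decay).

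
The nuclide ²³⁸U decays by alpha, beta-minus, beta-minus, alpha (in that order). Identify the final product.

Start: (A, Z) = (238, 92).
After α: (234, 90).
After β⁻: (234, 91).
After β⁻: (234, 92).
After α: (230, 90).
Z = 90 is thorium.

Th-230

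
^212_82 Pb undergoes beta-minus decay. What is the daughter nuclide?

Beta-minus decay: mass number changes by +0, atomic number by +1.
A: 212 = 212; Z: 82 + 1 = 83.
Z = 83 is bismuth, so the daughter is ^212_83 Bi.

Bi-212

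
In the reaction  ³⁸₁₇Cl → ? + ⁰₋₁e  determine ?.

Conserve mass number: 38 = A + 0, so A = 38.
Conserve atomic number: 17 = Z − 1, so Z = 18.
Z = 18 is argon, so the species is ³⁸₁₈Ar.

Ar-38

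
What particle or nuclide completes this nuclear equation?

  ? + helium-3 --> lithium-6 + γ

triton

Conserve mass number: A + 3 = 6 + 0, so A = 3.
Conserve atomic number: Z + 2 = 3 + 0, so Z = 1.
A = 3 and Z = 1 is hydrogen-3 — a triton.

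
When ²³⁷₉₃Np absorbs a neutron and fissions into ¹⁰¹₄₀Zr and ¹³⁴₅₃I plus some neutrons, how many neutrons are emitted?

3

Conserve mass number: 238 = 101 + 134 + k, so k = 238 − 235 = 3.
Check atomic number: 93 = 40 + 53 + 0 = 93. ✓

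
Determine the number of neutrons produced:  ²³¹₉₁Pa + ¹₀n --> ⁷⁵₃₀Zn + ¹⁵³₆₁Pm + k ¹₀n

4

Conserve mass number: 232 = 75 + 153 + k, so k = 232 − 228 = 4.
Check atomic number: 91 = 30 + 61 + 0 = 91. ✓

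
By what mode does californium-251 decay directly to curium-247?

ΔA = 247 − 251 = -4; ΔZ = 96 − 98 = -2.
A drops by 4 and Z drops by 2 — the signature of alpha emission.

alpha decay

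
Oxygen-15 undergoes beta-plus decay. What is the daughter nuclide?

Beta-plus decay: mass number changes by +0, atomic number by -1.
A: 15 = 15; Z: 8 − 1 = 7.
Z = 7 is nitrogen, so the daughter is nitrogen-15.

N-15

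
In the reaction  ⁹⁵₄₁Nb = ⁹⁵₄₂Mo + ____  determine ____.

Conserve mass number: 95 = 95 + A, so A = 0.
Conserve atomic number: 41 = 42 + Z, so Z = -1.
A = 0 and Z = -1 is ⁰₋₁e — a beta-minus particle.

beta-minus particle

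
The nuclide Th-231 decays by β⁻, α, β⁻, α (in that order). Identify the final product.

Ra-223

Start: (A, Z) = (231, 90).
After β⁻: (231, 91).
After α: (227, 89).
After β⁻: (227, 90).
After α: (223, 88).
Z = 88 is radium.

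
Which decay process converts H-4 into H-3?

neutron emission

ΔA = 3 − 4 = -1; ΔZ = 1 − 1 = +0.
A drops by 1 with Z unchanged — a neutron was emitted.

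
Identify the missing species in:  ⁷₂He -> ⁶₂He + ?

neutron

Conserve mass number: 7 = 6 + A, so A = 1.
Conserve atomic number: 2 = 2 + Z, so Z = 0.
A = 1 and Z = 0 is ¹₀n — a neutron.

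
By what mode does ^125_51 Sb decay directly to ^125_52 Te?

beta-minus decay

ΔA = 125 − 125 = 0; ΔZ = 52 − 51 = +1.
A is unchanged and Z rises by 1 — a neutron has become a proton (β⁻ decay).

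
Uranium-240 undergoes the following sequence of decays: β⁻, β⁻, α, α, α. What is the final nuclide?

Ra-228

Start: (A, Z) = (240, 92).
After β⁻: (240, 93).
After β⁻: (240, 94).
After α: (236, 92).
After α: (232, 90).
After α: (228, 88).
Z = 88 is radium.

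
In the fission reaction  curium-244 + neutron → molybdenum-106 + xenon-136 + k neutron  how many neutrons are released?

Conserve mass number: 245 = 106 + 136 + k, so k = 245 − 242 = 3.
Check atomic number: 96 = 42 + 54 + 0 = 96. ✓

3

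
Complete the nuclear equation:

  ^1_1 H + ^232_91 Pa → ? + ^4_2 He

Conserve mass number: 1 + 232 = A + 4, so A = 229.
Conserve atomic number: 1 + 91 = Z + 2, so Z = 90.
Z = 90 is thorium, so the species is ^229_90 Th.

Th-229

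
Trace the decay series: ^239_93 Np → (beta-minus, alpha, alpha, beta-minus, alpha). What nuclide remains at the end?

Start: (A, Z) = (239, 93).
After β⁻: (239, 94).
After α: (235, 92).
After α: (231, 90).
After β⁻: (231, 91).
After α: (227, 89).
Z = 89 is actinium.

Ac-227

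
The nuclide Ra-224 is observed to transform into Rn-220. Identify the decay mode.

alpha decay

ΔA = 220 − 224 = -4; ΔZ = 86 − 88 = -2.
A drops by 4 and Z drops by 2 — the signature of alpha emission.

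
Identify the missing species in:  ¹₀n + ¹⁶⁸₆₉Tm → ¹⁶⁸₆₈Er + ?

proton

Conserve mass number: 1 + 168 = 168 + A, so A = 1.
Conserve atomic number: 0 + 69 = 68 + Z, so Z = 1.
A = 1 and Z = 1 is ¹₁H — a proton.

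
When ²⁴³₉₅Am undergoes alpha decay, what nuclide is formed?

Np-239

Alpha decay: mass number changes by -4, atomic number by -2.
A: 243 − 4 = 239; Z: 95 − 2 = 93.
Z = 93 is neptunium, so the daughter is ²³⁹₉₃Np.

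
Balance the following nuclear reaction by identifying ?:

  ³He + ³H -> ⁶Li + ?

gamma ray

Conserve mass number: 3 + 3 = 6 + A, so A = 0.
Conserve atomic number: 2 + 1 = 3 + Z, so Z = 0.
A = 0 and Z = 0 is γ — a gamma ray.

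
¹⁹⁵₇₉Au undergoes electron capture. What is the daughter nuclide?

Pt-195

Electron capture: mass number changes by +0, atomic number by -1.
A: 195 = 195; Z: 79 − 1 = 78.
Z = 78 is platinum, so the daughter is ¹⁹⁵₇₈Pt.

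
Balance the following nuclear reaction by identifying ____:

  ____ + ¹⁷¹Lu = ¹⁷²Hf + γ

proton

Conserve mass number: A + 171 = 172 + 0, so A = 1.
Conserve atomic number: Z + 71 = 72 + 0, so Z = 1.
A = 1 and Z = 1 is ¹H — a proton.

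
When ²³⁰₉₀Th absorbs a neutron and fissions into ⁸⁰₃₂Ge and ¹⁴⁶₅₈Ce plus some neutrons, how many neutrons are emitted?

5

Conserve mass number: 231 = 80 + 146 + k, so k = 231 − 226 = 5.
Check atomic number: 90 = 32 + 58 + 0 = 90. ✓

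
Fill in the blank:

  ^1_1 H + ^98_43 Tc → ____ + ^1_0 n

Conserve mass number: 1 + 98 = A + 1, so A = 98.
Conserve atomic number: 1 + 43 = Z + 0, so Z = 44.
Z = 44 is ruthenium, so the species is ^98_44 Ru.

Ru-98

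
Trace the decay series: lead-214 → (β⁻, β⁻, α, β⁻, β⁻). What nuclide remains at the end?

Start: (A, Z) = (214, 82).
After β⁻: (214, 83).
After β⁻: (214, 84).
After α: (210, 82).
After β⁻: (210, 83).
After β⁻: (210, 84).
Z = 84 is polonium.

Po-210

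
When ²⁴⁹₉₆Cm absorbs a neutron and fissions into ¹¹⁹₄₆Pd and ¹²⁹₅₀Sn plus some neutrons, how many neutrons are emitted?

2

Conserve mass number: 250 = 119 + 129 + k, so k = 250 − 248 = 2.
Check atomic number: 96 = 46 + 50 + 0 = 96. ✓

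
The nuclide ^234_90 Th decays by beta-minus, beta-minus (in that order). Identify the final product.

Start: (A, Z) = (234, 90).
After β⁻: (234, 91).
After β⁻: (234, 92).
Z = 92 is uranium.

U-234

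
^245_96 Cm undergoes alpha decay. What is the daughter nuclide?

Alpha decay: mass number changes by -4, atomic number by -2.
A: 245 − 4 = 241; Z: 96 − 2 = 94.
Z = 94 is plutonium, so the daughter is ^241_94 Pu.

Pu-241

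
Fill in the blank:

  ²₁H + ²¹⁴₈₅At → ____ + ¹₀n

Rn-215

Conserve mass number: 2 + 214 = A + 1, so A = 215.
Conserve atomic number: 1 + 85 = Z + 0, so Z = 86.
Z = 86 is radon, so the species is ²¹⁵₈₆Rn.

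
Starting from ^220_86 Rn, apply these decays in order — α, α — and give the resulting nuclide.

Start: (A, Z) = (220, 86).
After α: (216, 84).
After α: (212, 82).
Z = 82 is lead.

Pb-212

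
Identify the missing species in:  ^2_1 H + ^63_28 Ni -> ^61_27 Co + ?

alpha particle

Conserve mass number: 2 + 63 = 61 + A, so A = 4.
Conserve atomic number: 1 + 28 = 27 + Z, so Z = 2.
A = 4 and Z = 2 is ^4_2 He — an alpha particle.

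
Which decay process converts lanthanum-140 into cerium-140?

beta-minus decay

ΔA = 140 − 140 = 0; ΔZ = 58 − 57 = +1.
A is unchanged and Z rises by 1 — a neutron has become a proton (β⁻ decay).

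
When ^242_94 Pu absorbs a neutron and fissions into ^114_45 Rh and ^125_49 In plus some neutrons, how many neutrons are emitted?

Conserve mass number: 243 = 114 + 125 + k, so k = 243 − 239 = 4.
Check atomic number: 94 = 45 + 49 + 0 = 94. ✓

4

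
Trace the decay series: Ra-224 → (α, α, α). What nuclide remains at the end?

Start: (A, Z) = (224, 88).
After α: (220, 86).
After α: (216, 84).
After α: (212, 82).
Z = 82 is lead.

Pb-212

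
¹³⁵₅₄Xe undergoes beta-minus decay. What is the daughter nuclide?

Beta-minus decay: mass number changes by +0, atomic number by +1.
A: 135 = 135; Z: 54 + 1 = 55.
Z = 55 is caesium, so the daughter is ¹³⁵₅₅Cs.

Cs-135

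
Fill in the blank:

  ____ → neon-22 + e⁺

Na-22

Conserve mass number: A = 22 + 0, so A = 22.
Conserve atomic number: Z = 10 + 1, so Z = 11.
Z = 11 is sodium, so the species is sodium-22.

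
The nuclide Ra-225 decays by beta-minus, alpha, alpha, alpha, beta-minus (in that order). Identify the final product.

Start: (A, Z) = (225, 88).
After β⁻: (225, 89).
After α: (221, 87).
After α: (217, 85).
After α: (213, 83).
After β⁻: (213, 84).
Z = 84 is polonium.

Po-213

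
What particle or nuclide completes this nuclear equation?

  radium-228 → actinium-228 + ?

beta-minus particle

Conserve mass number: 228 = 228 + A, so A = 0.
Conserve atomic number: 88 = 89 + Z, so Z = -1.
A = 0 and Z = -1 is e⁻ — a beta-minus particle.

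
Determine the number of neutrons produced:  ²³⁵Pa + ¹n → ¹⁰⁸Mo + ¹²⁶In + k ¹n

Conserve mass number: 236 = 108 + 126 + k, so k = 236 − 234 = 2.
Check atomic number: 91 = 42 + 49 + 0 = 91. ✓

2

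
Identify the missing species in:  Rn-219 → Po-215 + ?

Conserve mass number: 219 = 215 + A, so A = 4.
Conserve atomic number: 86 = 84 + Z, so Z = 2.
A = 4 and Z = 2 is He-4 — an alpha particle.

alpha particle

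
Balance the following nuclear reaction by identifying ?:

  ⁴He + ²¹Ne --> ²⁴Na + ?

proton

Conserve mass number: 4 + 21 = 24 + A, so A = 1.
Conserve atomic number: 2 + 10 = 11 + Z, so Z = 1.
A = 1 and Z = 1 is ¹H — a proton.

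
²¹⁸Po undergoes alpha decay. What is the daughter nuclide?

Pb-214

Alpha decay: mass number changes by -4, atomic number by -2.
A: 218 − 4 = 214; Z: 84 − 2 = 82.
Z = 82 is lead, so the daughter is ²¹⁴Pb.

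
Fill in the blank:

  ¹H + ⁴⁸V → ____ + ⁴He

Ti-45

Conserve mass number: 1 + 48 = A + 4, so A = 45.
Conserve atomic number: 1 + 23 = Z + 2, so Z = 22.
Z = 22 is titanium, so the species is ⁴⁵Ti.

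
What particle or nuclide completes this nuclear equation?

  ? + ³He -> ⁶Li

triton

Conserve mass number: A + 3 = 6, so A = 3.
Conserve atomic number: Z + 2 = 3, so Z = 1.
A = 3 and Z = 1 is ³H — a triton.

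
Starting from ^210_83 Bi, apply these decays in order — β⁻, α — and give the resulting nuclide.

Start: (A, Z) = (210, 83).
After β⁻: (210, 84).
After α: (206, 82).
Z = 82 is lead.

Pb-206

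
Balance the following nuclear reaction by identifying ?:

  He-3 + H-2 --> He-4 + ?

Conserve mass number: 3 + 2 = 4 + A, so A = 1.
Conserve atomic number: 2 + 1 = 2 + Z, so Z = 1.
A = 1 and Z = 1 is H-1 — a proton.

proton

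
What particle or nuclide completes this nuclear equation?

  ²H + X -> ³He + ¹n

Conserve mass number: 2 + A = 3 + 1, so A = 2.
Conserve atomic number: 1 + Z = 2 + 0, so Z = 1.
A = 2 and Z = 1 is ²H — a deuteron.

deuteron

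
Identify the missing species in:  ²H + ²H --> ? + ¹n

Conserve mass number: 2 + 2 = A + 1, so A = 3.
Conserve atomic number: 1 + 1 = Z + 0, so Z = 2.
Z = 2 is helium, so the species is ³He.

He-3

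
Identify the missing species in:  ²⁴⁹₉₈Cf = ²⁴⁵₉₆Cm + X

alpha particle

Conserve mass number: 249 = 245 + A, so A = 4.
Conserve atomic number: 98 = 96 + Z, so Z = 2.
A = 4 and Z = 2 is ⁴₂He — an alpha particle.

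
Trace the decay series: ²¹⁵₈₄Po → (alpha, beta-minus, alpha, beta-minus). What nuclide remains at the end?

Pb-207

Start: (A, Z) = (215, 84).
After α: (211, 82).
After β⁻: (211, 83).
After α: (207, 81).
After β⁻: (207, 82).
Z = 82 is lead.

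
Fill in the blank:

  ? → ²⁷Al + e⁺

Si-27

Conserve mass number: A = 27 + 0, so A = 27.
Conserve atomic number: Z = 13 + 1, so Z = 14.
Z = 14 is silicon, so the species is ²⁷Si.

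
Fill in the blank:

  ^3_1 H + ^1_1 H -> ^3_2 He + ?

Conserve mass number: 3 + 1 = 3 + A, so A = 1.
Conserve atomic number: 1 + 1 = 2 + Z, so Z = 0.
A = 1 and Z = 0 is ^1_0 n — a neutron.

neutron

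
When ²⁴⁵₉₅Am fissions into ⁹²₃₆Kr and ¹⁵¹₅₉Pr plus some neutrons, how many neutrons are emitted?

Conserve mass number: 245 = 92 + 151 + k, so k = 245 − 243 = 2.
Check atomic number: 95 = 36 + 59 + 0 = 95. ✓

2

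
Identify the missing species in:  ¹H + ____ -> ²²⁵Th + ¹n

Conserve mass number: 1 + A = 225 + 1, so A = 225.
Conserve atomic number: 1 + Z = 90 + 0, so Z = 89.
Z = 89 is actinium, so the species is ²²⁵Ac.

Ac-225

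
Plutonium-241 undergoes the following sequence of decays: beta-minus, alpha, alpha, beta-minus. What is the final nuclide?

U-233

Start: (A, Z) = (241, 94).
After β⁻: (241, 95).
After α: (237, 93).
After α: (233, 91).
After β⁻: (233, 92).
Z = 92 is uranium.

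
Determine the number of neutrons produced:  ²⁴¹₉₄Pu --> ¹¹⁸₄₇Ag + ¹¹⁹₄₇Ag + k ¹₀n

4

Conserve mass number: 241 = 118 + 119 + k, so k = 241 − 237 = 4.
Check atomic number: 94 = 47 + 47 + 0 = 94. ✓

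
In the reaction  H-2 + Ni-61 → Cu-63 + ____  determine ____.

Conserve mass number: 2 + 61 = 63 + A, so A = 0.
Conserve atomic number: 1 + 28 = 29 + Z, so Z = 0.
A = 0 and Z = 0 is γ — a gamma ray.

gamma ray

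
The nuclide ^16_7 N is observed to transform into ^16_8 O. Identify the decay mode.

ΔA = 16 − 16 = 0; ΔZ = 8 − 7 = +1.
A is unchanged and Z rises by 1 — a neutron has become a proton (β⁻ decay).

beta-minus decay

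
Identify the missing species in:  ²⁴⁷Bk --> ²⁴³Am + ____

Conserve mass number: 247 = 243 + A, so A = 4.
Conserve atomic number: 97 = 95 + Z, so Z = 2.
A = 4 and Z = 2 is ⁴He — an alpha particle.

alpha particle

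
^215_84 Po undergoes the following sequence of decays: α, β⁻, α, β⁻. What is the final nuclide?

Start: (A, Z) = (215, 84).
After α: (211, 82).
After β⁻: (211, 83).
After α: (207, 81).
After β⁻: (207, 82).
Z = 82 is lead.

Pb-207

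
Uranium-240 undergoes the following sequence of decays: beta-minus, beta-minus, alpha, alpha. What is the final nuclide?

Th-232

Start: (A, Z) = (240, 92).
After β⁻: (240, 93).
After β⁻: (240, 94).
After α: (236, 92).
After α: (232, 90).
Z = 90 is thorium.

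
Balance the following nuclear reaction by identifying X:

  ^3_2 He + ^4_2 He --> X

Be-7

Conserve mass number: 3 + 4 = A, so A = 7.
Conserve atomic number: 2 + 2 = Z, so Z = 4.
Z = 4 is beryllium, so the species is ^7_4 Be.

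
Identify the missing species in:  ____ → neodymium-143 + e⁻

Conserve mass number: A = 143 + 0, so A = 143.
Conserve atomic number: Z = 60 − 1, so Z = 59.
Z = 59 is praseodymium, so the species is praseodymium-143.

Pr-143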